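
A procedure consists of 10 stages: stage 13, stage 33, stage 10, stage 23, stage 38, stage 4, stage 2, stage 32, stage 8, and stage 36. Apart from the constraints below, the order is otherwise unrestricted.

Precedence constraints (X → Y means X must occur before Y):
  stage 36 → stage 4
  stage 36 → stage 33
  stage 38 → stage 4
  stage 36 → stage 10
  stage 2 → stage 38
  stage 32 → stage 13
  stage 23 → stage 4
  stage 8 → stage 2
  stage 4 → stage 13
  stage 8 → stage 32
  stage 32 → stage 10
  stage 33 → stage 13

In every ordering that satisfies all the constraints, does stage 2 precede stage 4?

Yes

Tracing the constraints gives a chain: stage 2 → stage 38 → stage 4.
So stage 2 must precede stage 4 in any valid ordering.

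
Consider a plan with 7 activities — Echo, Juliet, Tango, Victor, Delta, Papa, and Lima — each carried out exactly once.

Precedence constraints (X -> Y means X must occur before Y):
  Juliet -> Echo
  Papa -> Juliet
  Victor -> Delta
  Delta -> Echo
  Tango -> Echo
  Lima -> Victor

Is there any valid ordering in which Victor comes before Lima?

Following Lima → Victor, Lima must precede Victor in every valid ordering.
Hence Victor can never be scheduled before Lima.

No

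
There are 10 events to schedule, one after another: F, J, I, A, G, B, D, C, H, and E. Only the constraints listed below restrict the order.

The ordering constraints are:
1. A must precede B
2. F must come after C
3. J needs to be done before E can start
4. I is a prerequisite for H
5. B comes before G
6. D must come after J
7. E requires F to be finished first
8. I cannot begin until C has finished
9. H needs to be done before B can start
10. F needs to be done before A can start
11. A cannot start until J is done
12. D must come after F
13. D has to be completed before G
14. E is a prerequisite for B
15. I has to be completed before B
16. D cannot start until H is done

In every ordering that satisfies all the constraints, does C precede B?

Yes

Chaining the stated constraints: C → I → B.
That forces C before B in every valid schedule.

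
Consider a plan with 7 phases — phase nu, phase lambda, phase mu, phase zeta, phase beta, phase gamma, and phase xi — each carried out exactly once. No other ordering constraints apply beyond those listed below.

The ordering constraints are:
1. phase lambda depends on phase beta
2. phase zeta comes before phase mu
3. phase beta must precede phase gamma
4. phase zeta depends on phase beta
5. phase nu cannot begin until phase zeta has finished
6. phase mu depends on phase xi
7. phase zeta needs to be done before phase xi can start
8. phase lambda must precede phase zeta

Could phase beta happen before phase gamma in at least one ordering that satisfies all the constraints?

Every valid ordering already has phase beta before phase gamma (the constraints require it), so in particular at least one does.

Yes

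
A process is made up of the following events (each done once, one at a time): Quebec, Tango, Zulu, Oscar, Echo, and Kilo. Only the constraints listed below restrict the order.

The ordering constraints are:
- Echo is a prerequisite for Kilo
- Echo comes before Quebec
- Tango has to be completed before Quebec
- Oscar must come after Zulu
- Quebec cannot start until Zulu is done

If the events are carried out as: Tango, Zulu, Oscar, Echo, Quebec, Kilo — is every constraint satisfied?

Yes

Every stated constraint is respected: Tango sits at position 1, ahead of Quebec at position 5, and each of the other listed pairs likewise has the predecessor earlier in the sequence.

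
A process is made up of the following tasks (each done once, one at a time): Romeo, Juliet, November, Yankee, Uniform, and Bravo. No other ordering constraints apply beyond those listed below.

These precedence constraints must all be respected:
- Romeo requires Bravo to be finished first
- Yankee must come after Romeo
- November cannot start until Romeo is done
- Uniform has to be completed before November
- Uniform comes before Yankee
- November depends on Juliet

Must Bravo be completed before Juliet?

No

Nothing in the constraints links Bravo and Juliet; they are unordered relative to each other.
A valid ordering placing Juliet before Bravo exists, so the answer is no.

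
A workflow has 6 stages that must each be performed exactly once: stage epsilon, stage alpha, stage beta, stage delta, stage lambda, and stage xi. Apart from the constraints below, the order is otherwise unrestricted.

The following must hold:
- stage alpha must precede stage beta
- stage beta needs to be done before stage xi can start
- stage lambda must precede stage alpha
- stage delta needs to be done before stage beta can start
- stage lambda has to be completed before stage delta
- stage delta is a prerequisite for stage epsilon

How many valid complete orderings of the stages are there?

7

Stage lambda is the only stage with nothing required before it, so every ordering starts there.
Systematically extending each partial ordering one stage at a time and counting, there are 7 complete orderings.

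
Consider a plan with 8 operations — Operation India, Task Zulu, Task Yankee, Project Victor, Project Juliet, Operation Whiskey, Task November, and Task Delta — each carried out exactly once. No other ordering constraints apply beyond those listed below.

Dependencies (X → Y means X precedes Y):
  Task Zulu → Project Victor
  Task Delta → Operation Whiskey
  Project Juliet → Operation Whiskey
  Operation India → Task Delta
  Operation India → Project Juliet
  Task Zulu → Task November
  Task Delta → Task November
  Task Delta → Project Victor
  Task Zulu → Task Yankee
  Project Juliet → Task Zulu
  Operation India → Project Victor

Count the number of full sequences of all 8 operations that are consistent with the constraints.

Operation India is the only operation with nothing required before it, so every ordering starts there.
Systematically extending each partial ordering one operation at a time and counting, there are 90 complete orderings.

90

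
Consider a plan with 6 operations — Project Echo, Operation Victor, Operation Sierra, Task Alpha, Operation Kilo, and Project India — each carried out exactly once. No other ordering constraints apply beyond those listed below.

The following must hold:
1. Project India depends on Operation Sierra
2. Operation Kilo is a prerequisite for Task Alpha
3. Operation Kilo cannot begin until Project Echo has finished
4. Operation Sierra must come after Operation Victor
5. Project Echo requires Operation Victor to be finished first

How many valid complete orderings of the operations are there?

10

Operation Victor is the only operation with nothing required before it, so every ordering starts there.
Counting all ways to extend the partial order to a total order gives 10.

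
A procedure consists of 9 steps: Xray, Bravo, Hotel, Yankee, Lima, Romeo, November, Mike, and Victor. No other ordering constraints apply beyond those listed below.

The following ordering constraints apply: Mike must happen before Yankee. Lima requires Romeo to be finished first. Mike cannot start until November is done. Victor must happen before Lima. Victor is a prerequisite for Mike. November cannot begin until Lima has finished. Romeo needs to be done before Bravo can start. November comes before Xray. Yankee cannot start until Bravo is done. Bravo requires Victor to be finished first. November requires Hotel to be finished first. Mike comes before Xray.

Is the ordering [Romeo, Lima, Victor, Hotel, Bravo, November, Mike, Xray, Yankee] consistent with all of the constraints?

The sequence places Lima ahead of Victor.
That contradicts the constraint that Victor must precede Lima.

No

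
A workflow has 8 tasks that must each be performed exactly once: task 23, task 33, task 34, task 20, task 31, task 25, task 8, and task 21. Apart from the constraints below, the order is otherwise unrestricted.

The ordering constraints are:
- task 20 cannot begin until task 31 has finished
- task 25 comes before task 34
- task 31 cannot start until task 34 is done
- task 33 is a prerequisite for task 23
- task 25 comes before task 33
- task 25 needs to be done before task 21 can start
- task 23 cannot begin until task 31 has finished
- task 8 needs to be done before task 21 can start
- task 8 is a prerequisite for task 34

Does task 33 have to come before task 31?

Task 33 and task 31 are not related by any chain of constraints.
There exist valid orderings with task 31 before task 33, so task 33 is not required to come first.

No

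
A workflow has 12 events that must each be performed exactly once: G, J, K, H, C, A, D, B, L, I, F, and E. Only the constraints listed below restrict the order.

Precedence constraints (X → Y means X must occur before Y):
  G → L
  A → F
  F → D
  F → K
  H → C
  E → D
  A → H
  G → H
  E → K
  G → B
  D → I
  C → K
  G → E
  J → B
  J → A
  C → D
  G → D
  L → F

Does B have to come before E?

No

B and E are not related by any chain of constraints.
A valid ordering placing E before B exists, so the answer is no.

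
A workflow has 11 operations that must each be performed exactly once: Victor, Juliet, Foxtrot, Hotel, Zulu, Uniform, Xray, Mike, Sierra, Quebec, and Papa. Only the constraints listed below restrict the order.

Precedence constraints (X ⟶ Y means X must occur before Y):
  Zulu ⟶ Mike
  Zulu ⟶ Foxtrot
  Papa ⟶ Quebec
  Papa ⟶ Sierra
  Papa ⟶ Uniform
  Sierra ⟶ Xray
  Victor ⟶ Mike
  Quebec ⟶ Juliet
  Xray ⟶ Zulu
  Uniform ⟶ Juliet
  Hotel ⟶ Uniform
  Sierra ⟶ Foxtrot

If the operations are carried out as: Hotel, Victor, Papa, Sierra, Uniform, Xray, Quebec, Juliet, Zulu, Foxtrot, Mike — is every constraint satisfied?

Yes

Going through the constraints one by one, each required predecessor appears earlier in the sequence than its dependent — e.g. Victor (position 2) is before Mike (position 11), as required.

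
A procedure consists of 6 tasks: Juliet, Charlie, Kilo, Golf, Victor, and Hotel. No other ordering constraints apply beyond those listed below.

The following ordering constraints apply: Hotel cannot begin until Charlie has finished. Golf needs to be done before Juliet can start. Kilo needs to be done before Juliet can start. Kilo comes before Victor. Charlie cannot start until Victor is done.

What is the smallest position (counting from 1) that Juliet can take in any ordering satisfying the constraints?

Every task that must precede Juliet has to come before it. Tracing all chains that end at Juliet, those tasks are: Kilo, Golf — 2 in total.
So at minimum 2 tasks come before Juliet, putting Juliet no earlier than position 3. That position is achievable by scheduling exactly those predecessors first.

3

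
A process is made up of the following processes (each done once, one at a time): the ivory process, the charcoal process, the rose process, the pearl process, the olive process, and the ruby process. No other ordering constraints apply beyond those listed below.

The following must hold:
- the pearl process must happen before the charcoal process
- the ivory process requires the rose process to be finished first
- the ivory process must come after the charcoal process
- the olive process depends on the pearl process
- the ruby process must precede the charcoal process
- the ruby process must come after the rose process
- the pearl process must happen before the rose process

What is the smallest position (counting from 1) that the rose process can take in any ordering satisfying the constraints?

The only process forced before the rose process (directly or transitively) is the pearl process.
So at minimum 1 process comes before the rose process, putting the rose process no earlier than position 2. That position is achievable by scheduling exactly that predecessor first.

2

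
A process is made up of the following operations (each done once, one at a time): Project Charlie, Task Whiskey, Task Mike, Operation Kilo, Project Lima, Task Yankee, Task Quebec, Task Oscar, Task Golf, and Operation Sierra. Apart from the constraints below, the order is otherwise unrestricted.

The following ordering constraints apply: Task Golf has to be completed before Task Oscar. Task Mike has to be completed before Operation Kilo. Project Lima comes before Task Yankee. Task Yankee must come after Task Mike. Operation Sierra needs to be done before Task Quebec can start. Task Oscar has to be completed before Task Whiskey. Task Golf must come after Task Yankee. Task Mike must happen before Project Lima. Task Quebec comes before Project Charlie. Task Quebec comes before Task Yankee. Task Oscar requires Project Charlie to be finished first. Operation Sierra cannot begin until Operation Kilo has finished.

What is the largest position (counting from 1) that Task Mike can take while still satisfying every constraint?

1

Following every chain forward from Task Mike, the operations that must come later are Project Charlie, Task Whiskey, Operation Kilo, Project Lima, Task Yankee, Task Quebec, Task Oscar, Task Golf, Operation Sierra — 9 of them.
So at least 9 operations follow Task Mike, putting Task Mike no later than position 1. That position is achievable by scheduling everything else first.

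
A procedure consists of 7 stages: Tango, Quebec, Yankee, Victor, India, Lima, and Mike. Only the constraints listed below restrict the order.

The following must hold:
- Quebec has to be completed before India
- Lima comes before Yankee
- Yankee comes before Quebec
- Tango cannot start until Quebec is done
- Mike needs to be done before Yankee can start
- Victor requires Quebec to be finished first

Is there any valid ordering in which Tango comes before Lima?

Following Lima → Yankee → Quebec → Tango, Lima must precede Tango in every valid ordering.
So no valid ordering can have Tango before Lima.

No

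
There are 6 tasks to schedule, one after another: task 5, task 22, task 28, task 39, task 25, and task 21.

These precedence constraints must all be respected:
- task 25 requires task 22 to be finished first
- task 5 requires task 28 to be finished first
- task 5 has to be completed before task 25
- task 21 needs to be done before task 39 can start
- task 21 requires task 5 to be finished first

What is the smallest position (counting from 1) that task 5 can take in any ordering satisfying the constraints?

2

Working backwards through the constraints from task 5, its only required predecessor is task 28.
With 1 mandatory predecessor, the earliest task 5 can sit is position 1+1 = 2, and placing just that one first achieves it.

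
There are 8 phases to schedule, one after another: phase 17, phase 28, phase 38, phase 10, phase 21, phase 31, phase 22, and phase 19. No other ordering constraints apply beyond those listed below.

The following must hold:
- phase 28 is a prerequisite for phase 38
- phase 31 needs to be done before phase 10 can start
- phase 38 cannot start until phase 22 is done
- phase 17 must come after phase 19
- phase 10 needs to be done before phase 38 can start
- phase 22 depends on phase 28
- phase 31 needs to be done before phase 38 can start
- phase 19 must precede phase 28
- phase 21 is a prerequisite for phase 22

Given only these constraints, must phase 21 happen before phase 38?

Yes

There is a constraint chain phase 21 → phase 22 → phase 38.
That forces phase 21 before phase 38 in every valid schedule.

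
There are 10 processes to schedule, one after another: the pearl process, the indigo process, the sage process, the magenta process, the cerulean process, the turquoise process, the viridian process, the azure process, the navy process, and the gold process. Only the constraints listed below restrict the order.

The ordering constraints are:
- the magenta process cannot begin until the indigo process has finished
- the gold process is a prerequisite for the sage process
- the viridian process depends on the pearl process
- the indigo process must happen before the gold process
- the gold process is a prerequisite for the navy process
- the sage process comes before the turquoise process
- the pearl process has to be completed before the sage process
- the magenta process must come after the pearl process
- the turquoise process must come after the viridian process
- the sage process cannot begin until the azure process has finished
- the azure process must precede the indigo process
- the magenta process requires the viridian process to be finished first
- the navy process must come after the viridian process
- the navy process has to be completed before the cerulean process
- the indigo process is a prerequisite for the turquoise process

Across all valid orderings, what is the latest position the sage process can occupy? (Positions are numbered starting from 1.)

Following the constraints forward from the sage process, its only required successor is the turquoise process.
So at least 1 process follows the sage process, putting the sage process no later than position 9. That position is achievable by scheduling everything else first.

9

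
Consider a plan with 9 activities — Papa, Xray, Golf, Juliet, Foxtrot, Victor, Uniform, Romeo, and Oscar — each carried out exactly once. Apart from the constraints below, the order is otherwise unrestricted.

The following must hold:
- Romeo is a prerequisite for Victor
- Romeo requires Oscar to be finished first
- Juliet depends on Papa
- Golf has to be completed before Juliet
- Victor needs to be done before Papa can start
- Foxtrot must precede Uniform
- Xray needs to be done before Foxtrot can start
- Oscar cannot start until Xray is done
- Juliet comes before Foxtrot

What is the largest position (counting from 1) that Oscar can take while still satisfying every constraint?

3

Following every chain forward from Oscar, the activities that must come later are Papa, Juliet, Foxtrot, Victor, Uniform, Romeo — 6 of them.
So at least 6 activities follow Oscar, putting Oscar no later than position 3. That position is achievable by scheduling everything else first.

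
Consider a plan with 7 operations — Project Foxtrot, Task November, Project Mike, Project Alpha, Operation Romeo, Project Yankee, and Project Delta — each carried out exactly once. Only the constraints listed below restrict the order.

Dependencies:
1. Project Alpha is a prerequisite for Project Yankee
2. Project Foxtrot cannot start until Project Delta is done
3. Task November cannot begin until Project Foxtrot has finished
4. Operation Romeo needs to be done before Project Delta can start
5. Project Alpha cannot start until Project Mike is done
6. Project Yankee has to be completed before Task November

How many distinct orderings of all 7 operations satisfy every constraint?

20

The operations with no prerequisites are Project Mike, Operation Romeo; any of them can be placed first.
Counting all ways to extend the partial order to a total order gives 20.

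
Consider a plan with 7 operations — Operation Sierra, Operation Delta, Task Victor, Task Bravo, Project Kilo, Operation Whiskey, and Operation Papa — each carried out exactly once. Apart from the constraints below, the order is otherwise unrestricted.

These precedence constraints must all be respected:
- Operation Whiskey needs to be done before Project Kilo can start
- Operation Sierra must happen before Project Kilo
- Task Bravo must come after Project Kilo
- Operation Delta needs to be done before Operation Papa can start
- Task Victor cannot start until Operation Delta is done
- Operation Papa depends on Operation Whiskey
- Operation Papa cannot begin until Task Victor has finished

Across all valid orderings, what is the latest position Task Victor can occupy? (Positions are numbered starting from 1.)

The only operation forced after Task Victor (directly or by a chain) is Operation Papa.
So at least 1 operation follows Task Victor, putting Task Victor no later than position 6. That position is achievable by scheduling everything else first.

6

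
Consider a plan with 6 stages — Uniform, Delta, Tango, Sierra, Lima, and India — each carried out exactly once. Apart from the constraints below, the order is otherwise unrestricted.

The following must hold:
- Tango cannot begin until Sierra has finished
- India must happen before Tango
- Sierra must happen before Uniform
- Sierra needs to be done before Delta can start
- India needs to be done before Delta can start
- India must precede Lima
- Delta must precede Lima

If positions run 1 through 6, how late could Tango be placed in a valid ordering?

6

Nothing depends on Tango, so it can be the final stage, position 6.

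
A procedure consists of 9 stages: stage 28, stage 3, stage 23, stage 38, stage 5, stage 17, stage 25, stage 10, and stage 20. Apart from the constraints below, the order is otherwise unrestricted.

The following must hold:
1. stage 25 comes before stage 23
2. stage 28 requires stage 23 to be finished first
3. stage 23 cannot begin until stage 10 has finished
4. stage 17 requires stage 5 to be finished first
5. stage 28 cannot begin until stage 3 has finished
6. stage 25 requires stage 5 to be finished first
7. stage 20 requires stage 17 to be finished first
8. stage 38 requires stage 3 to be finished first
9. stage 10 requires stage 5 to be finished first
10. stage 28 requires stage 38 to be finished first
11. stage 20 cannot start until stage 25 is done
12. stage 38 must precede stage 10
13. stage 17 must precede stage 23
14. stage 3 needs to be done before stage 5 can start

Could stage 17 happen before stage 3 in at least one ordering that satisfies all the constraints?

No

Following stage 3 → stage 5 → stage 17, stage 3 must precede stage 17 in every valid ordering.
Hence stage 17 can never be scheduled before stage 3.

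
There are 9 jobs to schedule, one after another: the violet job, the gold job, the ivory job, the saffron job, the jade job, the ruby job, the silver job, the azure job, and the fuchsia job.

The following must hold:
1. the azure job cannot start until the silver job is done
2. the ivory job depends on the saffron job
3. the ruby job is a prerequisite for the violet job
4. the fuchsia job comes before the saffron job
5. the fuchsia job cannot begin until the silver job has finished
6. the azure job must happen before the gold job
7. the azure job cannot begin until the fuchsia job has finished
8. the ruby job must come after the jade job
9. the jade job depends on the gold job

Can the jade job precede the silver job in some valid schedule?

The constraints give a chain the silver job → the azure job → the gold job → the jade job, which forces the silver job before the jade job.
Hence the jade job can never be scheduled before the silver job.

No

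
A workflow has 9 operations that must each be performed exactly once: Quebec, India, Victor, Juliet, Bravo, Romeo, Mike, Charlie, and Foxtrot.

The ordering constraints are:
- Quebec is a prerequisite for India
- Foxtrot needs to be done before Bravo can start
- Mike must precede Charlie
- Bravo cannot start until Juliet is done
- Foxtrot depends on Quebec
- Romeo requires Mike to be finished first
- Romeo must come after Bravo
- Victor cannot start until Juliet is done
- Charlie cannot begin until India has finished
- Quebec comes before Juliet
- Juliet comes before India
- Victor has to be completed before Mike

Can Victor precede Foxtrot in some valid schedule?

Yes

Nothing in the constraints forces Foxtrot before Victor — there is no chain from Foxtrot to Victor.
That means at least one valid schedule has Victor before Foxtrot.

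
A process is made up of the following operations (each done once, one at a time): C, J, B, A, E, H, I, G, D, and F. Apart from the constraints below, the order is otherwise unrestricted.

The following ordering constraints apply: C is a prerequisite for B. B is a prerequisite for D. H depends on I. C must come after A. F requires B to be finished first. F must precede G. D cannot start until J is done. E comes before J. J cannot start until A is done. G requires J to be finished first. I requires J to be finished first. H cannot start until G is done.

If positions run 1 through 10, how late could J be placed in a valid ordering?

6

The operations that are forced after J, directly or by a chain of constraints, are H, I, G, D. That's 4 operations.
With 4 mandatory successors out of 10 operations total, the latest slot for J is 10−4 = 6, and it's reachable by doing all non-successors before J.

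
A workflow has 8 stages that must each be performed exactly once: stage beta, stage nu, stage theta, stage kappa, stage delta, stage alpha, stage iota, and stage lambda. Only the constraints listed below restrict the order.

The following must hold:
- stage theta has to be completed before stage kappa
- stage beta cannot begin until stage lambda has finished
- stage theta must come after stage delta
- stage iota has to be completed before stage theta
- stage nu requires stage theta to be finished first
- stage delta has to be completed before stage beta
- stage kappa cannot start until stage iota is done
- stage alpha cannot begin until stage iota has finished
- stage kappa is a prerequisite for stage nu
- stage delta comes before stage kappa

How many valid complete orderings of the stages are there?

230

The stages with no prerequisites are stage delta, stage iota, stage lambda; any of them can be placed first.
Systematically extending each partial ordering one stage at a time and counting, there are 230 complete orderings.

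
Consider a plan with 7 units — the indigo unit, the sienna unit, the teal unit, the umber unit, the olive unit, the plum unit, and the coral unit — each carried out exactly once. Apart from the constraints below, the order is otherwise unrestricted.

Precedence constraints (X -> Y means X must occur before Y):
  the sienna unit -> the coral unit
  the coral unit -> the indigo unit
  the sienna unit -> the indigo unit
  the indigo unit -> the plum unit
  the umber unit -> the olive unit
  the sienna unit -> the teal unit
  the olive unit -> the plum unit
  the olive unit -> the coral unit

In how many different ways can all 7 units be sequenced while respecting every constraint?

15

The units with no prerequisites are the sienna unit, the umber unit; any of them can be placed first.
Enumerating by repeatedly choosing an available unit (one whose prerequisites are all placed) gives 15 distinct complete orderings.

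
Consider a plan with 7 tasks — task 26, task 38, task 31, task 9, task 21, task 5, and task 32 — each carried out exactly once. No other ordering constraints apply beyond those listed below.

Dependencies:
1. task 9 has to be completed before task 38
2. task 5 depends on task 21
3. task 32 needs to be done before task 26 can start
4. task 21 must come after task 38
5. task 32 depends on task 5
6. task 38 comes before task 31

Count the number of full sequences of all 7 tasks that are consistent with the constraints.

5

Task 9 is the only task with nothing required before it, so every ordering starts there.
Systematically extending each partial ordering one task at a time and counting, there are 5 complete orderings.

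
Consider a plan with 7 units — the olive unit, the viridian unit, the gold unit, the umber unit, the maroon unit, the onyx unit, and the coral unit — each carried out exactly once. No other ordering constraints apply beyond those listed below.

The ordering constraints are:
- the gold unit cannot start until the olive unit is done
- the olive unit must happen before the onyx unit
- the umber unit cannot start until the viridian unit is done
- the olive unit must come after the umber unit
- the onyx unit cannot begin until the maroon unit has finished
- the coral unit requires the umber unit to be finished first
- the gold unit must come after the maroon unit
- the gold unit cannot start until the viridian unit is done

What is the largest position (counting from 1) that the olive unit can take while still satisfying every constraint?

5

Every unit that must follow the olive unit has to come after it. Tracing all chains starting from the olive unit, those units are: the gold unit, the onyx unit — 2 in total.
With 2 mandatory successors out of 7 units total, the latest slot for the olive unit is 7−2 = 5, and it's reachable by doing all non-successors before the olive unit.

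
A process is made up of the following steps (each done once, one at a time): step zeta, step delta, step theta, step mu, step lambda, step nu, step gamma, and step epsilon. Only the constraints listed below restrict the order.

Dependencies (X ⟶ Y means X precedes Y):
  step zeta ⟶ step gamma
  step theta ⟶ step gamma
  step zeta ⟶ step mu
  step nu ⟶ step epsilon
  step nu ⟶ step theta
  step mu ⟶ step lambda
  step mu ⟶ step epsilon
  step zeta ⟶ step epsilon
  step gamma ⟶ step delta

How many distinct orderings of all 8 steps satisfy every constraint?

124

The steps with no prerequisites are step zeta, step nu; any of them can be placed first.
Systematically extending each partial ordering one step at a time and counting, there are 124 complete orderings.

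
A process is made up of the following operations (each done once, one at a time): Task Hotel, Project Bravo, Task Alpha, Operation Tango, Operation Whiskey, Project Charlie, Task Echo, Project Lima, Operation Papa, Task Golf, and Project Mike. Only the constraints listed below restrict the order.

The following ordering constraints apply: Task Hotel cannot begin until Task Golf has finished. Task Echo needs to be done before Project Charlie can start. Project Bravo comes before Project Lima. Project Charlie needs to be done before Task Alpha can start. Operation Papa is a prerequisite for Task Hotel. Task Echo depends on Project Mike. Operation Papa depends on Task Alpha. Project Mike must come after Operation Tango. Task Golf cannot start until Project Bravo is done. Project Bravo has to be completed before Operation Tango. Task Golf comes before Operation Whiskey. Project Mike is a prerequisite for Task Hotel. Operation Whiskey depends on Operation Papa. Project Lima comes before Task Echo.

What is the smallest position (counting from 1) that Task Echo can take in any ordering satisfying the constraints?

Working backwards through the constraints from Task Echo, its full set of required predecessors is Project Bravo, Operation Tango, Project Lima, Project Mike — 4 of them.
So at minimum 4 operations come before Task Echo, putting Task Echo no earlier than position 5. That position is achievable by scheduling exactly those predecessors first.

5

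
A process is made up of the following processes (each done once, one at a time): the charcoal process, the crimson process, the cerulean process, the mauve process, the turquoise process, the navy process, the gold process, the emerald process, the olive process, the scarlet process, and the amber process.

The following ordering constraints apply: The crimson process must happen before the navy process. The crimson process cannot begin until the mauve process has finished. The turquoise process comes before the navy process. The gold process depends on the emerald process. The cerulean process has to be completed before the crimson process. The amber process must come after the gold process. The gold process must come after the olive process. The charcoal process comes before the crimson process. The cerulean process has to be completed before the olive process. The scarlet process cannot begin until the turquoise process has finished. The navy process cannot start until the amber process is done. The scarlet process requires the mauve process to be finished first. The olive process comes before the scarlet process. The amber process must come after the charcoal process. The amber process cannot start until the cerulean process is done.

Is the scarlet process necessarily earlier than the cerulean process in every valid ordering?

There is a chain the cerulean process → the olive process → the scarlet process, which puts the cerulean process before the scarlet process.
So the scarlet process never precedes the cerulean process.

No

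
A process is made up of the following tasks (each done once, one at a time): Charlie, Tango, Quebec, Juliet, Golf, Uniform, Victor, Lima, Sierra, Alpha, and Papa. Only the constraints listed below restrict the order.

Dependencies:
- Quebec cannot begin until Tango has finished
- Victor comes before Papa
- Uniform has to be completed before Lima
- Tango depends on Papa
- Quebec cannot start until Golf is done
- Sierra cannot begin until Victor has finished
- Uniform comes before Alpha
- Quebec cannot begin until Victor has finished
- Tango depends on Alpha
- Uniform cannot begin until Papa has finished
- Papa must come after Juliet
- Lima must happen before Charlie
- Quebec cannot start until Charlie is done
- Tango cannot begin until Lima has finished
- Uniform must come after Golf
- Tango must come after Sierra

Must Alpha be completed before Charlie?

No

Alpha and Charlie are not related by any chain of constraints.
A valid ordering placing Charlie before Alpha exists, so the answer is no.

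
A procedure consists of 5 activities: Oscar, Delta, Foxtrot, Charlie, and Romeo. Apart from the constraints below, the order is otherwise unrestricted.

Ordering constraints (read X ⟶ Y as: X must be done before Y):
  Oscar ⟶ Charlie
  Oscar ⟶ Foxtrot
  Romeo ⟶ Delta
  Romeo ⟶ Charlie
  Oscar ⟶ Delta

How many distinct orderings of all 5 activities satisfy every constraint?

14

2 activities have no prerequisites (Oscar, Romeo), so any of them could come first.
Systematically extending each partial ordering one activity at a time and counting, there are 14 complete orderings.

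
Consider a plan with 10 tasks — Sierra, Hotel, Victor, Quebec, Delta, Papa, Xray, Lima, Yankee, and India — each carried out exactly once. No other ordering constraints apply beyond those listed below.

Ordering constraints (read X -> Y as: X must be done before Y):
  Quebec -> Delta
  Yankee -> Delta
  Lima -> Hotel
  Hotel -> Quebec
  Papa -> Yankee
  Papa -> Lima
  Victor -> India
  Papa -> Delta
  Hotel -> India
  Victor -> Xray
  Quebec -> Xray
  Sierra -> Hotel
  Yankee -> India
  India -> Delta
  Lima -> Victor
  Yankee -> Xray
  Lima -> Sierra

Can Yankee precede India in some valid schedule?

Yes

Yankee is actually forced before India by the constraints, so certainly some valid ordering has Yankee first.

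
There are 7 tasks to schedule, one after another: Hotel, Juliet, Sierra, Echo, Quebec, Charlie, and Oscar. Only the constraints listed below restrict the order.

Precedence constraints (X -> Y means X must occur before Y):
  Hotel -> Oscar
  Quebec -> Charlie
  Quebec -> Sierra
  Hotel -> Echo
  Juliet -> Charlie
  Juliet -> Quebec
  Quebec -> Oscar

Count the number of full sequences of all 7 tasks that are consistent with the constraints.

106

The tasks with no prerequisites are Hotel, Juliet; any of them can be placed first.
Systematically extending each partial ordering one task at a time and counting, there are 106 complete orderings.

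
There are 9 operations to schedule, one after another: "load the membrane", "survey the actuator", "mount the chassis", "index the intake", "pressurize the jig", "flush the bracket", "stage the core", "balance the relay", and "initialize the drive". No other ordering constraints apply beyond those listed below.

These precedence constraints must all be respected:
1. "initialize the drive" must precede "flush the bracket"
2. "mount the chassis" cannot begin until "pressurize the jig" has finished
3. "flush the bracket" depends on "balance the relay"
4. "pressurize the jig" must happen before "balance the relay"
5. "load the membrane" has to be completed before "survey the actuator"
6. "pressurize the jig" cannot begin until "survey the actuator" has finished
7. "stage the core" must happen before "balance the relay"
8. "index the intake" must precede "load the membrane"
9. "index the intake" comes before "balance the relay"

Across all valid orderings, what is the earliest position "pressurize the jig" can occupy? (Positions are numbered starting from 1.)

Working backwards through the constraints from "pressurize the jig", its full set of required predecessors is "load the membrane", "survey the actuator", "index the intake" — 3 of them.
With 3 mandatory predecessors, the earliest "pressurize the jig" can sit is position 3+1 = 4, and placing just those 3 first achieves it.

4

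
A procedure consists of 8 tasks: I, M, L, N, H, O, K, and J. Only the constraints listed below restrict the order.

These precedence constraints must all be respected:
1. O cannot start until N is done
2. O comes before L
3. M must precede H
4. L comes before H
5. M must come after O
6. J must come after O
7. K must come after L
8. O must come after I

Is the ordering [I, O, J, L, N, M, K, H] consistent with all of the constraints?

No

In the proposed order, O appears before N.
That contradicts the constraint that N must precede O.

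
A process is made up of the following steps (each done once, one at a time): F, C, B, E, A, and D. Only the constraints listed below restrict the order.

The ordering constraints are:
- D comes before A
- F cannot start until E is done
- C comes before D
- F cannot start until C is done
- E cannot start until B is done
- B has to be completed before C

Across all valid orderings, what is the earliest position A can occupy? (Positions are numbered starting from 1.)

Every step that must precede A has to come before it. Tracing all chains that end at A, those steps are: C, B, D — 3 in total.
So at minimum 3 steps come before A, putting A no earlier than position 4. That position is achievable by scheduling exactly those predecessors first.

4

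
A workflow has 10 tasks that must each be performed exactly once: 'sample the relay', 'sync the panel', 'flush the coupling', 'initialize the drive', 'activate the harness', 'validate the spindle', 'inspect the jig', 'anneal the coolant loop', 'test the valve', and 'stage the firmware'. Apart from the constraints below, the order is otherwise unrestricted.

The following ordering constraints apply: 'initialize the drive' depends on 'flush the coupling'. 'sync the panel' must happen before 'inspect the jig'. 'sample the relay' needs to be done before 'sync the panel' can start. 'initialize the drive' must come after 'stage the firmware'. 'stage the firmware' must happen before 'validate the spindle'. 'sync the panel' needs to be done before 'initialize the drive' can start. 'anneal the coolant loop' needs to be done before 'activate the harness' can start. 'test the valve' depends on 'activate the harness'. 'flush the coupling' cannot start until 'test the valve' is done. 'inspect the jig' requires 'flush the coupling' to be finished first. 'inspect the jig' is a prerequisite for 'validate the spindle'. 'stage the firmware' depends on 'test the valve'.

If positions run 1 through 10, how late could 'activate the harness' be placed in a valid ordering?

4

The tasks that are forced after 'activate the harness', directly or by a chain of constraints, are 'flush the coupling', 'initialize the drive', 'validate the spindle', 'inspect the jig', 'test the valve', 'stage the firmware'. That's 6 tasks.
So at least 6 tasks follow 'activate the harness', putting 'activate the harness' no later than position 4. That position is achievable by scheduling everything else first.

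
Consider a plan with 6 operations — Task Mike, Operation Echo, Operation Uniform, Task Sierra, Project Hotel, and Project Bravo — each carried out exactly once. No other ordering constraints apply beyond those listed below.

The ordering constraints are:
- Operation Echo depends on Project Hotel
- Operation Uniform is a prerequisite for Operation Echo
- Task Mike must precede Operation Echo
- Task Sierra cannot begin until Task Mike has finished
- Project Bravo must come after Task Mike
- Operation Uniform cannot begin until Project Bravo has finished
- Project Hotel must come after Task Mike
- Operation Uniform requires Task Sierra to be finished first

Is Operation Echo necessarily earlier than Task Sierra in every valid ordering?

The constraints actually force Task Sierra before Operation Echo (via Task Sierra → Operation Uniform → Operation Echo), not the other way around.
So Operation Echo never precedes Task Sierra.

No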